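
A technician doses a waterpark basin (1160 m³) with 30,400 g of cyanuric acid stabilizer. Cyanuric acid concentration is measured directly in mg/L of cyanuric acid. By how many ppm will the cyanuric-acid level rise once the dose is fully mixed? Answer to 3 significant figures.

Volume: 1160 m³ = 1,160,000 L.
Rise: 30,400 g / 1,160,000 L × 1000 = 26.21 mg/L.

26.2 ppm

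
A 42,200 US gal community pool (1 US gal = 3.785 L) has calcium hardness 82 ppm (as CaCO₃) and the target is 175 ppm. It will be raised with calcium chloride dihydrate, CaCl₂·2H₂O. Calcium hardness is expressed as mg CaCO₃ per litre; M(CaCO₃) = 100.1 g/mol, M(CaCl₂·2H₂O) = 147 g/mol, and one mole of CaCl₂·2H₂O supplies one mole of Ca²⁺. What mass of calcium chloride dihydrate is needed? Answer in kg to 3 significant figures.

Volume: 42,200 US gal × 3.785 L/gal = 159,727 L.
Hardness to add: (175 − 82) = 93 mg/L as CaCO₃ × 159,727 L = 14,850 g as CaCO₃.
Moles of Ca²⁺ (1 mol Ca²⁺ ≡ 1 mol CaCO₃): 14,850 / 100.1 g/mol = 148.4 mol.
Mass of CaCl₂·2H₂O: 148.4 × 147 = 21,810 g.

21.8 kg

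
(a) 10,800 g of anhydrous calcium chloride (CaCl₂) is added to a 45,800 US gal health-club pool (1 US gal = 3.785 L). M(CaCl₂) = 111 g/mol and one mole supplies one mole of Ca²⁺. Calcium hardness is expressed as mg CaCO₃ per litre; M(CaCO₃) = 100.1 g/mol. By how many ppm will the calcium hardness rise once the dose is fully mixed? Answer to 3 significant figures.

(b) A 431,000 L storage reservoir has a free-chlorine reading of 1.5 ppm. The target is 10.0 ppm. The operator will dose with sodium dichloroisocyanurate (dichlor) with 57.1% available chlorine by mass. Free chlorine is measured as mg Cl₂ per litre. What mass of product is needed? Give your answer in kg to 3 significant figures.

(a) Volume: 45,800 US gal × 3.785 L/gal = 173,353 L.
(a) Moles of Ca²⁺: 10,800 g ÷ 111 g/mol = 97.3 mol.
(a) As CaCO₃: 97.3 mol × 100.1 g/mol = 9739 g.
(a) Rise: 9739 g / 173,353 L × 1000 = 56.18 mg/L.

(b) Chlorine deficit: 10.0 − 1.5 = 8.5 ppm = 8.5 mg/L as Cl₂.
(b) Cl₂ equivalent needed: 8.5 mg/L × 431,000 L = 3,664,000 mg = 3664 g.
(b) Product at 57.1% available chlorine: 3664 / 0.571 = 6416 g.

(a) 56.2 ppm; (b) 6.42 kg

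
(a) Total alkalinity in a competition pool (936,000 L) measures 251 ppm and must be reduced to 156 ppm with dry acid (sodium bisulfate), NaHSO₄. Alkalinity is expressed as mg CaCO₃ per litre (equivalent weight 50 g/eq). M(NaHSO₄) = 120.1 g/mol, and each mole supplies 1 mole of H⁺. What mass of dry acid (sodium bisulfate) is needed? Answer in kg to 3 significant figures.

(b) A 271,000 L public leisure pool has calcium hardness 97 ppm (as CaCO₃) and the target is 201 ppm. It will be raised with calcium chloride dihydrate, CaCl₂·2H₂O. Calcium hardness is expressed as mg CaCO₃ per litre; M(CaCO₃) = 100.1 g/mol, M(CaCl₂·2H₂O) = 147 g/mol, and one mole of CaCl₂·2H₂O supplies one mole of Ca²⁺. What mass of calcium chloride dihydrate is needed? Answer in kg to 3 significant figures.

(a) Alkalinity to neutralize: (251 − 156) = 95 mg/L as CaCO₃ × 936,000 L = 88,920 g as CaCO₃.
(a) Equivalents of H⁺ required: 88,920 ÷ 50 g/eq = 1778 eq = 1778 mol NaHSO₄.
(a) Mass of NaHSO₄: 1778 × 120.1 = 213,600 g.

(b) Hardness to add: (201 − 97) = 104 mg/L as CaCO₃ × 271,000 L = 28,180 g as CaCO₃.
(b) Moles of Ca²⁺ (1 mol Ca²⁺ ≡ 1 mol CaCO₃): 28,180 / 100.1 g/mol = 281.6 mol.
(b) Mass of CaCl₂·2H₂O: 281.6 × 147 = 41,390 g.

(a) 214 kg; (b) 41.4 kg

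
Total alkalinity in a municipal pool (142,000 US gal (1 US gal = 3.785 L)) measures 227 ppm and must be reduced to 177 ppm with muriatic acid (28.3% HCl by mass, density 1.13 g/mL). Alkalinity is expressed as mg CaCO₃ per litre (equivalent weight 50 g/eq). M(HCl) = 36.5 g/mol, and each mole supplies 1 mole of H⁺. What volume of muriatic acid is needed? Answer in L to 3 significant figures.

61.3 L

Volume: 142,000 US gal × 3.785 L/gal = 537,470 L.
Alkalinity to neutralize: (227 − 177) = 50 mg/L as CaCO₃ × 537,470 L = 26,870 g as CaCO₃.
Equivalents of H⁺ required: 26,870 ÷ 50 g/eq = 537.5 eq = 537.5 mol HCl.
Mass of HCl: 537.5 × 36.5 = 19,620 g.
Mass of 28.3% solution: 19,620 / 0.283 = 69,320 g.
Volume: 69,320 g ÷ 1.13 g/mL = 61,350 mL.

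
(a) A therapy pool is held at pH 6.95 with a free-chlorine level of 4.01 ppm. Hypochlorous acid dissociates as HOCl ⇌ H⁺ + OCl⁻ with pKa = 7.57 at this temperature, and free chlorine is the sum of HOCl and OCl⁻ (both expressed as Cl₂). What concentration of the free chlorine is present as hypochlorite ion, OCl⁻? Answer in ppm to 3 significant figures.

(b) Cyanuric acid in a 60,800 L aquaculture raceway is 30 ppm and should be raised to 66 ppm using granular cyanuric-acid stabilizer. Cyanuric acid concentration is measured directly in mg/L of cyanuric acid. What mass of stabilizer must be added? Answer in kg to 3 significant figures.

(a) 0.776 ppm; (b) 2.19 kg

(a) [OCl⁻]/[HOCl] = 10^(pH − pKa) = 10^(6.95 − 7.57) = 10^-0.62 = 0.2399.
(a) Fraction as HOCl = 1 / (1 + 0.2399) = 0.8065.
(a) OCl⁻ = (1 − 0.8065) × 4.01 ppm = 0.7758 ppm.

(b) CYA to add: (66 − 30) = 36 mg/L × 60,800 L = 2189 g cyanuric acid.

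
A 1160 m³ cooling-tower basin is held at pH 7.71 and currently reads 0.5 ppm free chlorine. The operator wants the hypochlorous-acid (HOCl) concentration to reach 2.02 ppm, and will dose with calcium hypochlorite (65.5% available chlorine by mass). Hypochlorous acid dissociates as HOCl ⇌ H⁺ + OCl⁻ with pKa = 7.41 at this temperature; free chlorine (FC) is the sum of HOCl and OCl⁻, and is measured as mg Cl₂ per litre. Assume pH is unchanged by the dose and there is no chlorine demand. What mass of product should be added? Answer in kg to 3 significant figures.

Volume: 1160 m³ = 1,160,000 L.
[OCl⁻]/[HOCl] = 10^(pH − pKa) = 10^(7.71 − 7.41) = 1.995; fraction as HOCl = 1/(1 + 1.995) = 0.3339.
Free chlorine required for 2.02 ppm HOCl: 2.02 / 0.3339 = 6.05 ppm.
FC to add: 6.05 − 0.5 = 5.55 mg/L as Cl₂.
Cl₂ equivalent: 5.55 mg/L × 1,160,000 L = 6438 g.
Product at 65.5% available Cl: 6438 / 0.655 = 9830 g.

9.83 kg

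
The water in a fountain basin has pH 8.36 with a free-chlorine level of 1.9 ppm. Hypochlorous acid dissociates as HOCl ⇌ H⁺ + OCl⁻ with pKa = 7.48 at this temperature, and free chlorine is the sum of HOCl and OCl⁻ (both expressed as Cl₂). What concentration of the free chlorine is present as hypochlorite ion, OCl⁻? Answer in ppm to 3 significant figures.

[OCl⁻]/[HOCl] = 10^(pH − pKa) = 10^(8.36 − 7.48) = 10^0.88 = 7.586.
Fraction as HOCl = 1 / (1 + 7.586) = 0.1165.
OCl⁻ = (1 − 0.1165) × 1.9 ppm = 1.679 ppm.

1.68 ppm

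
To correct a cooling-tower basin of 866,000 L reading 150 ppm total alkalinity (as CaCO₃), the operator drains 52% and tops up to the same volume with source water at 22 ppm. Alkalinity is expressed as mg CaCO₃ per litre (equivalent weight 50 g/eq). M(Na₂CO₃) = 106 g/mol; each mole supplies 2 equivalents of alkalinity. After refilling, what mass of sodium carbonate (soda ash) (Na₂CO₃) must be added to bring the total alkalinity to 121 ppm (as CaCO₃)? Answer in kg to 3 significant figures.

After draining 52% and refilling: 150 × 0.48 + 22 × 0.52 = 83.44 ppm.
Deficit to target: 121 − 83.44 = 37.56 mg/L.
As CaCO₃: 37.56 mg/L × 866,000 L = 32,530 g; ÷ 50 g/eq ÷ 2 = 325.3 mol Na₂CO₃.
Mass: 325.3 × 106 = 34,480 g.

34.5 kg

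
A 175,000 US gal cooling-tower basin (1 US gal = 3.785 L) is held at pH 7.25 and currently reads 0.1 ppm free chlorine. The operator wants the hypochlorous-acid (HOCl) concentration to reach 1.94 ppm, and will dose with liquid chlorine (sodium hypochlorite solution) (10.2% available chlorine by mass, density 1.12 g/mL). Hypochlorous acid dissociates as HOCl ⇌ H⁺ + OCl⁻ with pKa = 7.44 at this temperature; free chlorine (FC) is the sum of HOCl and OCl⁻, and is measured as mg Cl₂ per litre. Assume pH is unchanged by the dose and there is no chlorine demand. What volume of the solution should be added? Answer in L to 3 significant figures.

Volume: 175,000 US gal × 3.785 L/gal = 662,375 L.
[OCl⁻]/[HOCl] = 10^(pH − pKa) = 10^(7.25 − 7.44) = 0.6457; fraction as HOCl = 1/(1 + 0.6457) = 0.6077.
Free chlorine required for 1.94 ppm HOCl: 1.94 / 0.6077 = 3.193 ppm.
FC to add: 3.193 − 0.1 = 3.093 mg/L as Cl₂.
Cl₂ equivalent: 3.093 mg/L × 662,375 L = 2048 g.
Product at 10.2% available Cl: 2048 / 0.102 = 20,080 g.
Volume: 20,080 g ÷ 1.12 g/mL = 17,930 mL.

17.9 L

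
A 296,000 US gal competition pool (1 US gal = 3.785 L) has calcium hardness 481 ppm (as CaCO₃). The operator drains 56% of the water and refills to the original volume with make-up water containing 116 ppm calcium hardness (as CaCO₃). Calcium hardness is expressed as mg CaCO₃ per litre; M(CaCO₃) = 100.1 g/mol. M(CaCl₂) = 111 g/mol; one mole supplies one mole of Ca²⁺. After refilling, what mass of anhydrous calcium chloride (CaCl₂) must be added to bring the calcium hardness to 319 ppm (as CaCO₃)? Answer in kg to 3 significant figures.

52.7 kg

Volume: 296,000 US gal × 3.785 L/gal = 1,120,360 L.
After draining 56% and refilling: 481 × 0.44 + 116 × 0.56 = 276.6 ppm.
Deficit to target: 319 − 276.6 = 42.4 mg/L.
As CaCO₃: 42.4 mg/L × 1,120,360 L = 47,500 g; ÷ 100.1 = 474.6 mol Ca²⁺.
Mass: 474.6 × 111 = 52,680 g.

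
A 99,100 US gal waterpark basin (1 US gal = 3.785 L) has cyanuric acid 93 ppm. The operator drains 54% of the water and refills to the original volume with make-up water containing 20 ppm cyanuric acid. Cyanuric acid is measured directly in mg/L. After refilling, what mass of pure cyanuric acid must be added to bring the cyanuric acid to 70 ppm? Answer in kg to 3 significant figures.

Volume: 99,100 US gal × 3.785 L/gal = 375,094 L.
After draining 54% and refilling: 93 × 0.46 + 20 × 0.54 = 53.58 ppm.
Deficit to target: 70 − 53.58 = 16.42 mg/L.
Mass: 16.42 mg/L × 375,094 L = 6159 g cyanuric acid.

6.16 kg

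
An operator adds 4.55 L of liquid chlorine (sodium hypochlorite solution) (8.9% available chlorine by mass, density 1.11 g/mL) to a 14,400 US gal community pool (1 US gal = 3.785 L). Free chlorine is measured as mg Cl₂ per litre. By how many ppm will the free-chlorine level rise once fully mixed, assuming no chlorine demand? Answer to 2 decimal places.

Volume: 14,400 US gal × 3.785 L/gal = 54,504 L.
Mass of solution: 4.55 L × 1000 mL/L × 1.11 g/mL = 5050 g.
Available chlorine delivered: 5050 g × 0.089 = 449.5 g as Cl₂.
Concentration rise: 449.5 g / 54,504 L = 8.247 mg/L = 8.25 ppm.

8.25 ppm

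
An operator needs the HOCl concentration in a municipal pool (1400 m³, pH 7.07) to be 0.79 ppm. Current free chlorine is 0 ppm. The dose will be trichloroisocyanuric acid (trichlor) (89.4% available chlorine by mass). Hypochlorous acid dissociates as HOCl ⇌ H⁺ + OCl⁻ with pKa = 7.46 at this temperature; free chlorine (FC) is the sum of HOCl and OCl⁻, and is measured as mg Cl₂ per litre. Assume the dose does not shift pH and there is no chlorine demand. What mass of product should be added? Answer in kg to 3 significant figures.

1.74 kg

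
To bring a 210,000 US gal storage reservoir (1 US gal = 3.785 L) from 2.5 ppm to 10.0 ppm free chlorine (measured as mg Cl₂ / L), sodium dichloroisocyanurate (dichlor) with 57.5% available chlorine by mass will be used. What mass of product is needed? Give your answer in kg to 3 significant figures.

10.4 kg

Volume: 210,000 US gal × 3.785 L/gal = 794,850 L.
Chlorine deficit: 10.0 − 2.5 = 7.5 ppm = 7.5 mg/L as Cl₂.
Cl₂ equivalent needed: 7.5 mg/L × 794,850 L = 5,961,000 mg = 5961 g.
Product at 57.5% available chlorine: 5961 / 0.575 = 10,370 g.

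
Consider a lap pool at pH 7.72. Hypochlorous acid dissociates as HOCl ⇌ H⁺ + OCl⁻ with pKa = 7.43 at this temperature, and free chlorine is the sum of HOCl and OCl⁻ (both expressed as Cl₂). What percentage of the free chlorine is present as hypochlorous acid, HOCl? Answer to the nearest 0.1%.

33.9%

[OCl⁻]/[HOCl] = 10^(pH − pKa) = 10^(7.72 − 7.43) = 10^0.29 = 1.95.
Fraction as HOCl = 1 / (1 + 1.95) = 0.339.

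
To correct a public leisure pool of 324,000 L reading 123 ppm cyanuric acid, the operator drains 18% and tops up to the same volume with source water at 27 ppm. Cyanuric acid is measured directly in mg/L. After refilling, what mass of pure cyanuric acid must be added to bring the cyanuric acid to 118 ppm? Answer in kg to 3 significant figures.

3.98 kg

After draining 18% and refilling: 123 × 0.82 + 27 × 0.18 = 105.72 ppm.
Deficit to target: 118 − 105.72 = 12.28 mg/L.
Mass: 12.28 mg/L × 324,000 L = 3979 g cyanuric acid.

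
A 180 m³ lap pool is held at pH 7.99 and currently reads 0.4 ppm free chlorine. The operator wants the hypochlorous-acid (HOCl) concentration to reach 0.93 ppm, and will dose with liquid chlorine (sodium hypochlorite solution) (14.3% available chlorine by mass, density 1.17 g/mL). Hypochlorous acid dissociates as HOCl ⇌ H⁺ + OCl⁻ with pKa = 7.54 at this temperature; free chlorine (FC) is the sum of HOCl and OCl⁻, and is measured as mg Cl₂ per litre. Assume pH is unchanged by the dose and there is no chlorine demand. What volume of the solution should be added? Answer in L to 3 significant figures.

3.39 L

Volume: 180 m³ = 180,000 L.
[OCl⁻]/[HOCl] = 10^(pH − pKa) = 10^(7.99 − 7.54) = 2.818; fraction as HOCl = 1/(1 + 2.818) = 0.2619.
Free chlorine required for 0.93 ppm HOCl: 0.93 / 0.2619 = 3.551 ppm.
FC to add: 3.551 − 0.4 = 3.151 mg/L as Cl₂.
Cl₂ equivalent: 3.151 mg/L × 180,000 L = 567.2 g.
Product at 14.3% available Cl: 567.2 / 0.143 = 3966 g.
Volume: 3966 g ÷ 1.17 g/mL = 3390 mL.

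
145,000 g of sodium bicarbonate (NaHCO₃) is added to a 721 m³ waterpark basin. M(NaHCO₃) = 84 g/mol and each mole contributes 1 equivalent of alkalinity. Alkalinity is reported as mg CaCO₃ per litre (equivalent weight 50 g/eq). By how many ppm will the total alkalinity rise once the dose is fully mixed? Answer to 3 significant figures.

120 ppm

Volume: 721 m³ = 721,000 L.
Moles of NaHCO₃: 145,000 g ÷ 84 g/mol = 1726 mol → 1726 eq of alkalinity.
As CaCO₃: 1726 eq × 50 g/eq = 86,310 g.
Rise: 86,310 g / 721,000 L × 1000 = 119.7 mg/L.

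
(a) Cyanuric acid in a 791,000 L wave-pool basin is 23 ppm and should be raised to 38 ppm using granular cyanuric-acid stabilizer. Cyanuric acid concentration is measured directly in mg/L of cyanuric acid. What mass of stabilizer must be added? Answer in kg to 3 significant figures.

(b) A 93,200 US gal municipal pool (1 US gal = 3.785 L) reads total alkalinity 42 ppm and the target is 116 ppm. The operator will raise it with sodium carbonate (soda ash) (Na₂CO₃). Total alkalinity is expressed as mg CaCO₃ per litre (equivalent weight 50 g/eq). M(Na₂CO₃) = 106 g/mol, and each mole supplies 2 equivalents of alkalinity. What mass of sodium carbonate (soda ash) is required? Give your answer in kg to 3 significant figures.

(a) 11.9 kg; (b) 27.7 kg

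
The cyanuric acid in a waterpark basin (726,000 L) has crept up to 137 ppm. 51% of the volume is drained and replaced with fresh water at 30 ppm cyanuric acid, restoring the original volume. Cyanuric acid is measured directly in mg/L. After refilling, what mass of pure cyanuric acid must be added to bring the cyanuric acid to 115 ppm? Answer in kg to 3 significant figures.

23.6 kg

After draining 51% and refilling: 137 × 0.49 + 30 × 0.51 = 82.43 ppm.
Deficit to target: 115 − 82.43 = 32.57 mg/L.
Mass: 32.57 mg/L × 726,000 L = 23,650 g cyanuric acid.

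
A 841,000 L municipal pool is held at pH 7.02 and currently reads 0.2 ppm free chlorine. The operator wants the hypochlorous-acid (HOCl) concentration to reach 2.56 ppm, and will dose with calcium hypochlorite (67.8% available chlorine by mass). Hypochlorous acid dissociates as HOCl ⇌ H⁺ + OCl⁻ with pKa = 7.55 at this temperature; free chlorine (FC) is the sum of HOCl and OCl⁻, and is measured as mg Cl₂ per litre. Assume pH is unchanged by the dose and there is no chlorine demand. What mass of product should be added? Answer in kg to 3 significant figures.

[OCl⁻]/[HOCl] = 10^(pH − pKa) = 10^(7.02 − 7.55) = 0.2951; fraction as HOCl = 1/(1 + 0.2951) = 0.7721.
Free chlorine required for 2.56 ppm HOCl: 2.56 / 0.7721 = 3.316 ppm.
FC to add: 3.316 − 0.2 = 3.116 mg/L as Cl₂.
Cl₂ equivalent: 3.116 mg/L × 841,000 L = 2620 g.
Product at 67.8% available Cl: 2620 / 0.678 = 3865 g.

3.86 kg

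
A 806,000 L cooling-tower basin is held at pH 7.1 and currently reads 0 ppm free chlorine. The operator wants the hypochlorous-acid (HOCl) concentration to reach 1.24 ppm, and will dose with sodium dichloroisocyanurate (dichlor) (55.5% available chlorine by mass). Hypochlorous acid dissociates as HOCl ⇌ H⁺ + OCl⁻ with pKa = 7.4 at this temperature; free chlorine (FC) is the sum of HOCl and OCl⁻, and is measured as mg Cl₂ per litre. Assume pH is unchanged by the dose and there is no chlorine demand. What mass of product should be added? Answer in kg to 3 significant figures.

2.70 kg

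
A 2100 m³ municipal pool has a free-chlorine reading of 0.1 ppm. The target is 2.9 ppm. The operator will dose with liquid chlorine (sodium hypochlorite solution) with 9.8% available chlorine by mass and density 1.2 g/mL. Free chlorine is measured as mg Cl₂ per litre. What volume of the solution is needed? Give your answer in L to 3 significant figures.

Volume: 2100 m³ = 2,100,000 L.
Chlorine deficit: 2.9 − 0.1 = 2.8 ppm = 2.8 mg/L as Cl₂.
Cl₂ equivalent needed: 2.8 mg/L × 2,100,000 L = 5,880,000 mg = 5880 g.
Product at 9.8% available chlorine: 5880 / 0.098 = 60,000 g.
Volume at density 1.2 g/mL: 60,000 g ÷ 1.2 g/mL = 50,000 mL.

50.0 L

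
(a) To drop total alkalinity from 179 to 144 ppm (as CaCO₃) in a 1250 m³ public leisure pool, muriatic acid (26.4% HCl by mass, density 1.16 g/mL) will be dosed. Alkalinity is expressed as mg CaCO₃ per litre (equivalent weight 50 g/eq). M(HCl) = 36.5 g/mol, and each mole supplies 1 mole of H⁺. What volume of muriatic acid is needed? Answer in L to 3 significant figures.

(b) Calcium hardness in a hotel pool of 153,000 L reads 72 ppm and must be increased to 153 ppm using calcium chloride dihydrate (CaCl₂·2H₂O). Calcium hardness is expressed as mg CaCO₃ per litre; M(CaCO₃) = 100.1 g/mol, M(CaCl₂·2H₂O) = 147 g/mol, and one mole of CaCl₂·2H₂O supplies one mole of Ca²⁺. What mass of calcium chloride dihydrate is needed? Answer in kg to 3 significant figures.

(a) 104 L; (b) 18.2 kg

(a) Volume: 1250 m³ = 1,250,000 L.
(a) Alkalinity to neutralize: (179 − 144) = 35 mg/L as CaCO₃ × 1,250,000 L = 43,750 g as CaCO₃.
(a) Equivalents of H⁺ required: 43,750 ÷ 50 g/eq = 875 eq = 875 mol HCl.
(a) Mass of HCl: 875 × 36.5 = 31,940 g.
(a) Mass of 26.4% solution: 31,940 / 0.264 = 121,000 g.
(a) Volume: 121,000 g ÷ 1.16 g/mL = 104,300 mL.

(b) Hardness to add: (153 − 72) = 81 mg/L as CaCO₃ × 153,000 L = 12,390 g as CaCO₃.
(b) Moles of Ca²⁺ (1 mol Ca²⁺ ≡ 1 mol CaCO₃): 12,390 / 100.1 g/mol = 123.8 mol.
(b) Mass of CaCl₂·2H₂O: 123.8 × 147 = 18,200 g.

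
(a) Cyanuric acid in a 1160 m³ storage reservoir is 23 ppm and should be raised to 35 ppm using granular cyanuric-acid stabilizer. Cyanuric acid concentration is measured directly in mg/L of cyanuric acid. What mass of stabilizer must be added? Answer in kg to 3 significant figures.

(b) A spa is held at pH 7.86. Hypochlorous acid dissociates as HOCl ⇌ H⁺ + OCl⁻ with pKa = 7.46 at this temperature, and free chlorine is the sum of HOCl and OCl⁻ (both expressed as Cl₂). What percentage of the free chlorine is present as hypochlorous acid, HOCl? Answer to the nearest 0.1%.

(a) 13.9 kg; (b) 28.5%

(a) Volume: 1160 m³ = 1,160,000 L.
(a) CYA to add: (35 − 23) = 12 mg/L × 1,160,000 L = 13,920 g cyanuric acid.

(b) [OCl⁻]/[HOCl] = 10^(pH − pKa) = 10^(7.86 − 7.46) = 10^0.40 = 2.512.
(b) Fraction as HOCl = 1 / (1 + 2.512) = 0.2847.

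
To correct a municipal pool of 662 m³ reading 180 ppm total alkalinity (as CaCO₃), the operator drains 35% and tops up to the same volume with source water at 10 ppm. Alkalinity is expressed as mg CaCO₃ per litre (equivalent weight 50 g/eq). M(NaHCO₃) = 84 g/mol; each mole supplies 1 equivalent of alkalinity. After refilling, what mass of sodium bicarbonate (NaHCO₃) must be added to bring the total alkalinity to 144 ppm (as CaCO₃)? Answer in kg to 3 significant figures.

26.1 kg

Volume: 662 m³ = 662,000 L.
After draining 35% and refilling: 180 × 0.65 + 10 × 0.35 = 120.5 ppm.
Deficit to target: 144 − 120.5 = 23.5 mg/L.
As CaCO₃: 23.5 mg/L × 662,000 L = 15,560 g; ÷ 50 g/eq ÷ 1 = 311.1 mol NaHCO₃.
Mass: 311.1 × 84 = 26,140 g.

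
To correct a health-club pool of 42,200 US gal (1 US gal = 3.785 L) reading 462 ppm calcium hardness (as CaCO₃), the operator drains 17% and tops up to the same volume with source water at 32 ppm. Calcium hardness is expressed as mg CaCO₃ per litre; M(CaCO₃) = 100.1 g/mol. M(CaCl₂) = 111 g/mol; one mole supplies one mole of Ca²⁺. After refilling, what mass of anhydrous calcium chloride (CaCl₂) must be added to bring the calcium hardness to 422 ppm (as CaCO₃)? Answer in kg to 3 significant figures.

5.86 kg

Volume: 42,200 US gal × 3.785 L/gal = 159,727 L.
After draining 17% and refilling: 462 × 0.83 + 32 × 0.17 = 388.9 ppm.
Deficit to target: 422 − 388.9 = 33.1 mg/L.
As CaCO₃: 33.1 mg/L × 159,727 L = 5287 g; ÷ 100.1 = 52.82 mol Ca²⁺.
Mass: 52.82 × 111 = 5863 g.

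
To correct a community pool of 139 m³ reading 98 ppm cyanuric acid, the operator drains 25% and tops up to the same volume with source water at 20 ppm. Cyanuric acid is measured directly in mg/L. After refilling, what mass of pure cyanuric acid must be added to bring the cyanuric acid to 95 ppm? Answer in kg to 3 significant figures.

2.29 kg

Volume: 139 m³ = 139,000 L.
After draining 25% and refilling: 98 × 0.75 + 20 × 0.25 = 78.5 ppm.
Deficit to target: 95 − 78.5 = 16.5 mg/L.
Mass: 16.5 mg/L × 139,000 L = 2294 g cyanuric acid.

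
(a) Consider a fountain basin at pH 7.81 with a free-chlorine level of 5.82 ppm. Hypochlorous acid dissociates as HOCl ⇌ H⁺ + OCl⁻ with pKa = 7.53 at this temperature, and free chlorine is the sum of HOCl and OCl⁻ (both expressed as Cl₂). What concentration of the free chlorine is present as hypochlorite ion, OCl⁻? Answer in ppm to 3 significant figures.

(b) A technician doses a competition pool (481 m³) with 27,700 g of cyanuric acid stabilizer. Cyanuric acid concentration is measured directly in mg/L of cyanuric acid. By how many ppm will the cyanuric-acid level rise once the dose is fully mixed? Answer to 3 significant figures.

(a) 3.82 ppm; (b) 57.6 ppm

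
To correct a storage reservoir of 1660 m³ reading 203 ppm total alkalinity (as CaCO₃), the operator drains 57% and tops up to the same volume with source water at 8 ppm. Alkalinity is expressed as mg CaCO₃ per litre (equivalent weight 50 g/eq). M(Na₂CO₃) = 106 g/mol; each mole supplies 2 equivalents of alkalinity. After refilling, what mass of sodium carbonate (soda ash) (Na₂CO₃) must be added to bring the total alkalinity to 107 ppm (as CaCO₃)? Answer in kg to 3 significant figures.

26.7 kg

Volume: 1660 m³ = 1,660,000 L.
After draining 57% and refilling: 203 × 0.43 + 8 × 0.57 = 91.85 ppm.
Deficit to target: 107 − 91.85 = 15.15 mg/L.
As CaCO₃: 15.15 mg/L × 1,660,000 L = 25,150 g; ÷ 50 g/eq ÷ 2 = 251.5 mol Na₂CO₃.
Mass: 251.5 × 106 = 26,660 g.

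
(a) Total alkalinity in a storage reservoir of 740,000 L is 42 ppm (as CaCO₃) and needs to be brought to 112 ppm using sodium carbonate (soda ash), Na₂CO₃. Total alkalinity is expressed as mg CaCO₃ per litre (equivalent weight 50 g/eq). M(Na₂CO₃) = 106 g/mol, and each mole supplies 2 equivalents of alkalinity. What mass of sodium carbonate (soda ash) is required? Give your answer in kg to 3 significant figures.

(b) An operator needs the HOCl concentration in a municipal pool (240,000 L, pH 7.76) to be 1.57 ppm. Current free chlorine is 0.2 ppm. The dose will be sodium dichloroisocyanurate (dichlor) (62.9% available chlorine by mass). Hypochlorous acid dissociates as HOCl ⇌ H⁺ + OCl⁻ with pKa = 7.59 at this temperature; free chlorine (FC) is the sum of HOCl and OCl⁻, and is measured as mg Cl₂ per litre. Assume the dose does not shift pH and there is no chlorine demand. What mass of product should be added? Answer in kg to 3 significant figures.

(a) 54.9 kg; (b) 1.41 kg

(a) Alkalinity to add: (112 − 42) = 70 mg/L as CaCO₃ × 740,000 L = 51,800 g as CaCO₃.
(a) Equivalents: 51,800 g ÷ 50 g/eq = 1036 eq.
(a) Each mole of Na₂CO₃ supplies 2 eq, so 1036 / 2 = 518 mol.
(a) Mass: 518 mol × 106 g/mol = 54,910 g.

(b) [OCl⁻]/[HOCl] = 10^(pH − pKa) = 10^(7.76 − 7.59) = 1.479; fraction as HOCl = 1/(1 + 1.479) = 0.4034.
(b) Free chlorine required for 1.57 ppm HOCl: 1.57 / 0.4034 = 3.892 ppm.
(b) FC to add: 3.892 − 0.2 = 3.692 mg/L as Cl₂.
(b) Cl₂ equivalent: 3.692 mg/L × 240,000 L = 886.1 g.
(b) Product at 62.9% available Cl: 886.1 / 0.629 = 1409 g.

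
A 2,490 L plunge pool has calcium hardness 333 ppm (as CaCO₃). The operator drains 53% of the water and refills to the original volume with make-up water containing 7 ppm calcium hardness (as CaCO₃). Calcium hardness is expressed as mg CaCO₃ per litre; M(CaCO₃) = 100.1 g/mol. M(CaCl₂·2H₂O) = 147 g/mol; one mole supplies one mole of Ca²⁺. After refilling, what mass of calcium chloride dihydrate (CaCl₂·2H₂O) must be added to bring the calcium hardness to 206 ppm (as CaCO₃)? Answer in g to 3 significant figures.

167 g

After draining 53% and refilling: 333 × 0.47 + 7 × 0.53 = 160.22 ppm.
Deficit to target: 206 − 160.22 = 45.78 mg/L.
As CaCO₃: 45.78 mg/L × 2,490 L = 114 g; ÷ 100.1 = 1.139 mol Ca²⁺.
Mass: 1.139 × 147 = 167.4 g.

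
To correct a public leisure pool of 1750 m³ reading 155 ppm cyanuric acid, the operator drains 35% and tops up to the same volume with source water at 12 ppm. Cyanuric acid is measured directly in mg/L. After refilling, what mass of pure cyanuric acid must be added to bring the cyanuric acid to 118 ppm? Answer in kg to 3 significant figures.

22.8 kg

Volume: 1750 m³ = 1,750,000 L.
After draining 35% and refilling: 155 × 0.65 + 12 × 0.35 = 104.95 ppm.
Deficit to target: 118 − 104.95 = 13.05 mg/L.
Mass: 13.05 mg/L × 1,750,000 L = 22,840 g cyanuric acid.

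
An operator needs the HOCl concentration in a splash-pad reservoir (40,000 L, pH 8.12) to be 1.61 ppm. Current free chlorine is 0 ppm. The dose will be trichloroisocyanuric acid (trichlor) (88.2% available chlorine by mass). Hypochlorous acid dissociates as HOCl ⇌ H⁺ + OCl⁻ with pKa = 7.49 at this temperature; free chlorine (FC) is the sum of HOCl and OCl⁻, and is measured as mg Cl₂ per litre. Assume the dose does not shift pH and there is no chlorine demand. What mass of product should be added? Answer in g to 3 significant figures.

[OCl⁻]/[HOCl] = 10^(pH − pKa) = 10^(8.12 − 7.49) = 4.266; fraction as HOCl = 1/(1 + 4.266) = 0.1899.
Free chlorine required for 1.61 ppm HOCl: 1.61 / 0.1899 = 8.478 ppm.
FC to add: 8.478 − 0 = 8.478 mg/L as Cl₂.
Cl₂ equivalent: 8.478 mg/L × 40,000 L = 339.1 g.
Product at 88.2% available Cl: 339.1 / 0.882 = 384.5 g.

384 g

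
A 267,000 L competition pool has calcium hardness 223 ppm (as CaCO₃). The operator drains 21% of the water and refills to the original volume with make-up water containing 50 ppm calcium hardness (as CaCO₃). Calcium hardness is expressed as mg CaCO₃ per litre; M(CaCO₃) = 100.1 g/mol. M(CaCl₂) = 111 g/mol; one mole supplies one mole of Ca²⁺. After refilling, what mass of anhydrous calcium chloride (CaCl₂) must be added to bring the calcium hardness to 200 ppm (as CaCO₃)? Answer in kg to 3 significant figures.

3.95 kg

After draining 21% and refilling: 223 × 0.79 + 50 × 0.21 = 186.67 ppm.
Deficit to target: 200 − 186.67 = 13.33 mg/L.
As CaCO₃: 13.33 mg/L × 267,000 L = 3559 g; ÷ 100.1 = 35.56 mol Ca²⁺.
Mass: 35.56 × 111 = 3947 g.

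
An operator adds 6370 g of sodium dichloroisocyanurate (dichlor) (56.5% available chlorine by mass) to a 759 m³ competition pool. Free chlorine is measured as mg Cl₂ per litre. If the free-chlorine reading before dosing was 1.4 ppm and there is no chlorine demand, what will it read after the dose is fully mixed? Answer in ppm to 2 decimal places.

Volume: 759 m³ = 759,000 L.
Available chlorine delivered: 6370 g × 0.565 = 3599 g as Cl₂.
Concentration rise: 3599 g / 759,000 L = 4.742 mg/L = 4.74 ppm.
Final FC: 1.4 + 4.74 = 6.14 ppm.

6.14 ppm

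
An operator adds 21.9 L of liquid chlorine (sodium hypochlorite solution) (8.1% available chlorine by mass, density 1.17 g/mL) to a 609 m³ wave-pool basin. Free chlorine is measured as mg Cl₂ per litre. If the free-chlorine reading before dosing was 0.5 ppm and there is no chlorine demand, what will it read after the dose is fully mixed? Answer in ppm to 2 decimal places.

Volume: 609 m³ = 609,000 L.
Mass of solution: 21.9 L × 1000 mL/L × 1.17 g/mL = 25,620 g.
Available chlorine delivered: 25,620 g × 0.081 = 2075 g as Cl₂.
Concentration rise: 2075 g / 609,000 L = 3.408 mg/L = 3.41 ppm.
Final FC: 0.5 + 3.41 = 3.91 ppm.

3.91 ppm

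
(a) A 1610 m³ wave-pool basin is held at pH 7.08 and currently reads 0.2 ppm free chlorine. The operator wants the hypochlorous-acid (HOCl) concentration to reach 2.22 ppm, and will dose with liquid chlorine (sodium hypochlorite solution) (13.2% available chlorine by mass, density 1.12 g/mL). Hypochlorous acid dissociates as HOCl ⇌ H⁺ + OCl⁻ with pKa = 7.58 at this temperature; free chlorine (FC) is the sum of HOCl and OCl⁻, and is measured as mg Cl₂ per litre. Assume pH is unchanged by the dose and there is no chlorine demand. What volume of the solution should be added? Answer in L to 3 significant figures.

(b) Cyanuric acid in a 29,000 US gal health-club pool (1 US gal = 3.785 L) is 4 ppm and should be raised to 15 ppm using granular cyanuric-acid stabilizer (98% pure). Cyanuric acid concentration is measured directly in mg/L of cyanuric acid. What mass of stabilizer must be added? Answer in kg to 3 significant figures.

(a) Volume: 1610 m³ = 1,610,000 L.
(a) [OCl⁻]/[HOCl] = 10^(pH − pKa) = 10^(7.08 − 7.58) = 0.3162; fraction as HOCl = 1/(1 + 0.3162) = 0.7597.
(a) Free chlorine required for 2.22 ppm HOCl: 2.22 / 0.7597 = 2.922 ppm.
(a) FC to add: 2.922 − 0.2 = 2.722 mg/L as Cl₂.
(a) Cl₂ equivalent: 2.722 mg/L × 1,610,000 L = 4382 g.
(a) Product at 13.2% available Cl: 4382 / 0.132 = 33,200 g.
(a) Volume: 33,200 g ÷ 1.12 g/mL = 29,640 mL.

(b) Volume: 29,000 US gal × 3.785 L/gal = 109,765 L.
(b) CYA to add: (15 − 4) = 11 mg/L × 109,765 L = 1207 g cyanuric acid.
(b) At 98% purity: 1207 / 0.98 = 1232 g product.

(a) 29.6 L; (b) 1.23 kg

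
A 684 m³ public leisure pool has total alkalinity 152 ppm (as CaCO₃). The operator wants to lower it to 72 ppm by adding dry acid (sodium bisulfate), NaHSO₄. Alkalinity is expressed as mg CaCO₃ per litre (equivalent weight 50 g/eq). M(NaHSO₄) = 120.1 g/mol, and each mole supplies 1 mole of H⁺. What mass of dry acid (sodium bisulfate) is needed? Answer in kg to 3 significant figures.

Volume: 684 m³ = 684,000 L.
Alkalinity to neutralize: (152 − 72) = 80 mg/L as CaCO₃ × 684,000 L = 54,720 g as CaCO₃.
Equivalents of H⁺ required: 54,720 ÷ 50 g/eq = 1094 eq = 1094 mol NaHSO₄.
Mass of NaHSO₄: 1094 × 120.1 = 131,400 g.

131 kg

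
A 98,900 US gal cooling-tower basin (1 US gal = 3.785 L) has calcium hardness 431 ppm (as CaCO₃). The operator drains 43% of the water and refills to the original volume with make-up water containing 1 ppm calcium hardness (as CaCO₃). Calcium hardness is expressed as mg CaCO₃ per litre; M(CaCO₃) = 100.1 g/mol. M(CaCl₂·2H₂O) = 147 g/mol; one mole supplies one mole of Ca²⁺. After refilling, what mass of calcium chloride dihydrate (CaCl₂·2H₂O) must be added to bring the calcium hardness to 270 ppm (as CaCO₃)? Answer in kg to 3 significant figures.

Volume: 98,900 US gal × 3.785 L/gal = 374,336 L.
After draining 43% and refilling: 431 × 0.57 + 1 × 0.43 = 246.1 ppm.
Deficit to target: 270 − 246.1 = 23.9 mg/L.
As CaCO₃: 23.9 mg/L × 374,336 L = 8947 g; ÷ 100.1 = 89.38 mol Ca²⁺.
Mass: 89.38 × 147 = 13,140 g.

13.1 kg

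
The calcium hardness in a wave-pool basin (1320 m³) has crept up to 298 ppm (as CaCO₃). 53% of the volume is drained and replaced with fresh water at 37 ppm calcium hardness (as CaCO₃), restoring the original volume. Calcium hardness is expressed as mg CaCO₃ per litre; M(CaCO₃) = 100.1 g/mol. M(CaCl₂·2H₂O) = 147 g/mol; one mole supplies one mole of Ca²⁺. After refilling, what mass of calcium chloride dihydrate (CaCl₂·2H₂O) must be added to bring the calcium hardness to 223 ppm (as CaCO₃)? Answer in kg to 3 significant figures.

Volume: 1320 m³ = 1,320,000 L.
After draining 53% and refilling: 298 × 0.47 + 37 × 0.53 = 159.67 ppm.
Deficit to target: 223 − 159.67 = 63.33 mg/L.
As CaCO₃: 63.33 mg/L × 1,320,000 L = 83,600 g; ÷ 100.1 = 835.1 mol Ca²⁺.
Mass: 835.1 × 147 = 122,800 g.

123 kg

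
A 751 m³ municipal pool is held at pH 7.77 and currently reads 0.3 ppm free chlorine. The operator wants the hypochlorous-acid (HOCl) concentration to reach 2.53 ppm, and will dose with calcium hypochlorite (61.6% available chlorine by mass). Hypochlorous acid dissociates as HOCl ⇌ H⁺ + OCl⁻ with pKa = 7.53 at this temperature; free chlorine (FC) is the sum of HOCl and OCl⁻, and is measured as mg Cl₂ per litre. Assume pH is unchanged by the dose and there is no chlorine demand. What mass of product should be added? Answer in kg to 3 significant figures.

Volume: 751 m³ = 751,000 L.
[OCl⁻]/[HOCl] = 10^(pH − pKa) = 10^(7.77 − 7.53) = 1.738; fraction as HOCl = 1/(1 + 1.738) = 0.3653.
Free chlorine required for 2.53 ppm HOCl: 2.53 / 0.3653 = 6.927 ppm.
FC to add: 6.927 − 0.3 = 6.627 mg/L as Cl₂.
Cl₂ equivalent: 6.627 mg/L × 751,000 L = 4977 g.
Product at 61.6% available Cl: 4977 / 0.616 = 8079 g.

8.08 kg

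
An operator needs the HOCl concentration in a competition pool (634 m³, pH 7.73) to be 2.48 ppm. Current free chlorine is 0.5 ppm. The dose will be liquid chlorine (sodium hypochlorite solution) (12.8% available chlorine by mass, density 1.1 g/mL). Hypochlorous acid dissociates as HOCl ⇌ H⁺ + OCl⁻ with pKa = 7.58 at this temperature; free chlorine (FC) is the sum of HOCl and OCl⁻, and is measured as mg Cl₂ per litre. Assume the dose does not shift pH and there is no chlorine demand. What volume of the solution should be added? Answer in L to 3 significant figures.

24.7 L

Volume: 634 m³ = 634,000 L.
[OCl⁻]/[HOCl] = 10^(pH − pKa) = 10^(7.73 − 7.58) = 1.413; fraction as HOCl = 1/(1 + 1.413) = 0.4145.
Free chlorine required for 2.48 ppm HOCl: 2.48 / 0.4145 = 5.983 ppm.
FC to add: 5.983 − 0.5 = 5.483 mg/L as Cl₂.
Cl₂ equivalent: 5.483 mg/L × 634,000 L = 3476 g.
Product at 12.8% available Cl: 3476 / 0.128 = 27,160 g.
Volume: 27,160 g ÷ 1.1 g/mL = 24,690 mL.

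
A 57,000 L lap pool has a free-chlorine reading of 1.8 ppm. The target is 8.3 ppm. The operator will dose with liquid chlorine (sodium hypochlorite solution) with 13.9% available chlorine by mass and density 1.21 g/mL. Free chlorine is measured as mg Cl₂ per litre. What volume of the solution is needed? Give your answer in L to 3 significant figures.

2.20 L

Chlorine deficit: 8.3 − 1.8 = 6.5 ppm = 6.5 mg/L as Cl₂.
Cl₂ equivalent needed: 6.5 mg/L × 57,000 L = 370,500 mg = 370.5 g.
Product at 13.9% available chlorine: 370.5 / 0.139 = 2665 g.
Volume at density 1.21 g/mL: 2665 g ÷ 1.21 g/mL = 2203 mL.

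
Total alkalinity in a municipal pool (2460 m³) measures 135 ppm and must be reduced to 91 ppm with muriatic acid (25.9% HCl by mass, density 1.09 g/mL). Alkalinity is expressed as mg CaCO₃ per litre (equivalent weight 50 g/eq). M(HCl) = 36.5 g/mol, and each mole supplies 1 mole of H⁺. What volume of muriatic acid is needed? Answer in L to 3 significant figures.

Volume: 2460 m³ = 2,460,000 L.
Alkalinity to neutralize: (135 − 91) = 44 mg/L as CaCO₃ × 2,460,000 L = 108,200 g as CaCO₃.
Equivalents of H⁺ required: 108,200 ÷ 50 g/eq = 2165 eq = 2165 mol HCl.
Mass of HCl: 2165 × 36.5 = 79,020 g.
Mass of 25.9% solution: 79,020 / 0.259 = 305,100 g.
Volume: 305,100 g ÷ 1.09 g/mL = 279,900 mL.

280 L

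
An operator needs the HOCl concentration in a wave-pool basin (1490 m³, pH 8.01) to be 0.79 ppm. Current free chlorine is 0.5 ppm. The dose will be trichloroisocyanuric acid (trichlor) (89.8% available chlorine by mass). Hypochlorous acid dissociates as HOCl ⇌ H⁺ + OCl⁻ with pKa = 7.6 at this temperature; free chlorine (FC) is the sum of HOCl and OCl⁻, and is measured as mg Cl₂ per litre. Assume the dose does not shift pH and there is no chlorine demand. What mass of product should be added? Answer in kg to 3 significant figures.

Volume: 1490 m³ = 1,490,000 L.
[OCl⁻]/[HOCl] = 10^(pH − pKa) = 10^(8.01 − 7.6) = 2.57; fraction as HOCl = 1/(1 + 2.57) = 0.2801.
Free chlorine required for 0.79 ppm HOCl: 0.79 / 0.2801 = 2.821 ppm.
FC to add: 2.821 − 0.5 = 2.321 mg/L as Cl₂.
Cl₂ equivalent: 2.321 mg/L × 1,490,000 L = 3458 g.
Product at 89.8% available Cl: 3458 / 0.898 = 3850 g.

3.85 kg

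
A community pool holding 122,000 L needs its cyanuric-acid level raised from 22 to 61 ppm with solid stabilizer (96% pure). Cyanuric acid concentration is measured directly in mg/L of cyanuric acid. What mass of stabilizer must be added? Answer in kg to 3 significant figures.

4.96 kg

CYA to add: (61 − 22) = 39 mg/L × 122,000 L = 4758 g cyanuric acid.
At 96% purity: 4758 / 0.96 = 4956 g product.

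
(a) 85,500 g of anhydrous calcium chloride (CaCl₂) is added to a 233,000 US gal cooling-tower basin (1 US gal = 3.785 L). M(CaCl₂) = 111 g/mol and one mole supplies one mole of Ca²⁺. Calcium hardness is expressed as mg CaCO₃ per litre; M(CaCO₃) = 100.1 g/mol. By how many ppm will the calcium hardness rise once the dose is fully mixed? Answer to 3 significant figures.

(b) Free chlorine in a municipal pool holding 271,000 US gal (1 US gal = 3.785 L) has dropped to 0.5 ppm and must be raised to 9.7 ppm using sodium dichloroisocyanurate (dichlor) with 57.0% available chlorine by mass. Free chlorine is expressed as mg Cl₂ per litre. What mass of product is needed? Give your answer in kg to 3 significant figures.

(a) 87.4 ppm; (b) 16.6 kg

(a) Volume: 233,000 US gal × 3.785 L/gal = 881,905 L.
(a) Moles of Ca²⁺: 85,500 g ÷ 111 g/mol = 770.3 mol.
(a) As CaCO₃: 770.3 mol × 100.1 g/mol = 77,100 g.
(a) Rise: 77,100 g / 881,905 L × 1000 = 87.43 mg/L.

(b) Volume: 271,000 US gal × 3.785 L/gal = 1,025,735 L.
(b) Chlorine deficit: 9.7 − 0.5 = 9.2 ppm = 9.2 mg/L as Cl₂.
(b) Cl₂ equivalent needed: 9.2 mg/L × 1,025,735 L = 9,437,000 mg = 9437 g.
(b) Product at 57.0% available chlorine: 9437 / 0.57 = 16,560 g.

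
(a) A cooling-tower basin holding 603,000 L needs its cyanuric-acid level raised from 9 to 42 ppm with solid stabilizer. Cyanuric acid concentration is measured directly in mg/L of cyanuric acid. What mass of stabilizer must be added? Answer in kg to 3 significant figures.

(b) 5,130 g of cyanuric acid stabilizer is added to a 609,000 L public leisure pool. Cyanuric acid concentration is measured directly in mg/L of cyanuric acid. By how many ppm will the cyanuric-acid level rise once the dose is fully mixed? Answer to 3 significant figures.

(a) CYA to add: (42 − 9) = 33 mg/L × 603,000 L = 19,900 g cyanuric acid.

(b) Rise: 5,130 g / 609,000 L × 1000 = 8.424 mg/L.

(a) 19.9 kg; (b) 8.42 ppm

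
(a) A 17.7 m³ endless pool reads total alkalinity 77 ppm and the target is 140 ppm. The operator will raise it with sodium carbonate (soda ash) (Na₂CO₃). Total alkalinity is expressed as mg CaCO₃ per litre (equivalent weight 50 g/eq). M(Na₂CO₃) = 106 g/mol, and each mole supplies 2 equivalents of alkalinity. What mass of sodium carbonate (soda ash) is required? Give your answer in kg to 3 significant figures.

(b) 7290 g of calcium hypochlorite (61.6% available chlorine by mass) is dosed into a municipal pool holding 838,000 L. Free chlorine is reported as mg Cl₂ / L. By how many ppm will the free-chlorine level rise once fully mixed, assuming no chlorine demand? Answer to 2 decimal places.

(a) 1.18 kg; (b) 5.36 ppm

(a) Volume: 17.7 m³ = 17,700 L.
(a) Alkalinity to add: (140 − 77) = 63 mg/L as CaCO₃ × 17,700 L = 1115 g as CaCO₃.
(a) Equivalents: 1115 g ÷ 50 g/eq = 22.3 eq.
(a) Each mole of Na₂CO₃ supplies 2 eq, so 22.3 / 2 = 11.15 mol.
(a) Mass: 11.15 mol × 106 g/mol = 1182 g.

(b) Available chlorine delivered: 7290 g × 0.616 = 4491 g as Cl₂.
(b) Concentration rise: 4491 g / 838,000 L = 5.359 mg/L = 5.36 ppm.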